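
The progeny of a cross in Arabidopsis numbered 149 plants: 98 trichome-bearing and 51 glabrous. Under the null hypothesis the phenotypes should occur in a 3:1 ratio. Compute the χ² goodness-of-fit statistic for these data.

The 3:1 ratio has 4 parts, so with N = 149 the expected counts are:
  trichome-bearing: 149 × 3/4 = 111.75
  glabrous: 149 × 1/4 = 37.25
χ² = Σ (O − E)² / E
  trichome-bearing: (98 − 111.75)² / 111.75 = 1.6918
  glabrous: (51 − 37.25)² / 37.25 = 5.0755
χ² = 1.6918 + 5.0755 = 6.7673 ≈ 6.767

6.767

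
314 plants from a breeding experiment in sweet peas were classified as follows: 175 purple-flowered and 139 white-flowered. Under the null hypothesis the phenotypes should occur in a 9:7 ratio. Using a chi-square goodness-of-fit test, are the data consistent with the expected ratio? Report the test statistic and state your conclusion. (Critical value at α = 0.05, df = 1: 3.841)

Under the 9:7 hypothesis (Σ ratio = 16, N = 314):
  purple-flowered: 314 × 9/16 = 176.625
  white-flowered: 314 × 7/16 = 137.375
χ² = Σ (O − E)² / E
  purple-flowered: (175 − 176.625)² / 176.625 = 0.0150
  white-flowered: (139 − 137.375)² / 137.375 = 0.0192
χ² = 0.0150 + 0.0192 = 0.0342 ≈ 0.034
Degrees of freedom = 2 − 1 = 1; critical value at α = 0.05 is 3.841.
Since 0.034 < 3.841, we fail to reject the null hypothesis — the data are consistent with the 9:7 ratio.

0.034; consistent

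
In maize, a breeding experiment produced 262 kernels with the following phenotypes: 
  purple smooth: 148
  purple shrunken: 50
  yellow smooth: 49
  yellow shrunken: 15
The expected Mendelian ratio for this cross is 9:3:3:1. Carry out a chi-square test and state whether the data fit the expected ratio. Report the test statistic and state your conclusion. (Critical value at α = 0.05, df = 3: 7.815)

0.134; consistent

Expected counts for N = 262 under a 9:3:3:1 ratio (total parts = 16):
  purple smooth: 262 × 9/16 = 147.375
  purple shrunken: 262 × 3/16 = 49.125
  yellow smooth: 262 × 3/16 = 49.125
  yellow shrunken: 262 × 1/16 = 16.375
χ² = Σ (O − E)² / E
  purple smooth: (148 − 147.375)² / 147.375 = 0.0027
  purple shrunken: (50 − 49.125)² / 49.125 = 0.0156
  yellow smooth: (49 − 49.125)² / 49.125 = 0.0003
  yellow shrunken: (15 − 16.375)² / 16.375 = 0.1155
χ² = 0.0027 + 0.0156 + 0.0003 + 0.1155 = 0.1341 ≈ 0.134
Degrees of freedom = 4 − 1 = 3; critical value at α = 0.05 is 7.815.
Since 0.134 < 7.815, we fail to reject the null hypothesis — the data are consistent with the 9:3:3:1 ratio.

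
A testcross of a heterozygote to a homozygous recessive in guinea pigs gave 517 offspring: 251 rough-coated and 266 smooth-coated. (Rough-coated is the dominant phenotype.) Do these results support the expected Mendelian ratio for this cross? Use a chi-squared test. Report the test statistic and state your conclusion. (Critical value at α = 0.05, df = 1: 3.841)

0.435; consistent

A testcross of a heterozygote (Aa × aa) gives a 1:1 phenotypic ratio.
Expected counts for N = 517 under a 1:1 ratio (total parts = 2):
  rough-coated: 517 × 1/2 = 258.5
  smooth-coated: 517 × 1/2 = 258.5
χ² = Σ (O − E)² / E
  rough-coated: (251 − 258.5)² / 258.5 = 0.2176
  smooth-coated: (266 − 258.5)² / 258.5 = 0.2176
χ² = 0.2176 + 0.2176 = 0.4352 ≈ 0.435
Degrees of freedom = 2 − 1 = 1; critical value at α = 0.05 is 3.841.
Since 0.435 < 3.841, we fail to reject the null hypothesis — the data are consistent with the 1:1 ratio.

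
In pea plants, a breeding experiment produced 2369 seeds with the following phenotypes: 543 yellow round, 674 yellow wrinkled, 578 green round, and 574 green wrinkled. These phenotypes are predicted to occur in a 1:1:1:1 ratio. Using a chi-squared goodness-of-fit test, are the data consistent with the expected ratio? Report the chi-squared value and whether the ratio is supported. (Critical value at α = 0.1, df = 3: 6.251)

Under the 1:1:1:1 hypothesis (Σ ratio = 4, N = 2369):
  yellow round: 2369 × 1/4 = 592.25
  yellow wrinkled: 2369 × 1/4 = 592.25
  green round: 2369 × 1/4 = 592.25
  green wrinkled: 2369 × 1/4 = 592.25
χ² = Σ (O − E)² / E
  yellow round: (543 − 592.25)² / 592.25 = 4.0955
  yellow wrinkled: (674 − 592.25)² / 592.25 = 11.2842
  green round: (578 − 592.25)² / 592.25 = 0.3429
  green wrinkled: (574 − 592.25)² / 592.25 = 0.5624
χ² = 4.0955 + 11.2842 + 0.3429 + 0.5624 = 16.285
Degrees of freedom = 4 − 1 = 3; critical value at α = 0.1 is 6.251.
Since 16.285 > 6.251, we reject the null hypothesis — the data do not fit the 1:1:1:1 ratio.

16.285; not consistent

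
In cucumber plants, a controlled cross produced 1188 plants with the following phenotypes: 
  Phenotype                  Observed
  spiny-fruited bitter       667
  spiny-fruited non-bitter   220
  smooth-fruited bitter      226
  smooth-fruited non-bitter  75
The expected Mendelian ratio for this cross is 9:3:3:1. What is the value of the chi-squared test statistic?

0.091

Total ratio parts = 16. Expected numbers out of 1188:
  spiny-fruited bitter: 1188 × 9/16 = 668.25
  spiny-fruited non-bitter: 1188 × 3/16 = 222.75
  smooth-fruited bitter: 1188 × 3/16 = 222.75
  smooth-fruited non-bitter: 1188 × 1/16 = 74.25
χ² = Σ (O − E)² / E
  spiny-fruited bitter: (667 − 668.25)² / 668.25 = 0.0023
  spiny-fruited non-bitter: (220 − 222.75)² / 222.75 = 0.0340
  smooth-fruited bitter: (226 − 222.75)² / 222.75 = 0.0474
  smooth-fruited non-bitter: (75 − 74.25)² / 74.25 = 0.0076
χ² = 0.0023 + 0.0340 + 0.0474 + 0.0076 = 0.0913 ≈ 0.091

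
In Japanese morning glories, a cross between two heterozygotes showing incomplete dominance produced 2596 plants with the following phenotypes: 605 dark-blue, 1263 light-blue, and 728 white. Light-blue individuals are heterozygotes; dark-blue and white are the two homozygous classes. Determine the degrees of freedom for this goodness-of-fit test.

2

With incomplete dominance, a heterozygote × heterozygote cross gives a 1:2:1 phenotypic ratio.
A goodness-of-fit test with 3 phenotype classes has df = 3 − 1 = 2.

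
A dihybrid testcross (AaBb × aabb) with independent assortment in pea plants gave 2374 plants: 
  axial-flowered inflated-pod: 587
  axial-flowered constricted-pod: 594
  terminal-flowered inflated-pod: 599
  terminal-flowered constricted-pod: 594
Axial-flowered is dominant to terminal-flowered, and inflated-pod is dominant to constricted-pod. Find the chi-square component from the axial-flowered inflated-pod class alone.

0.071

A dihybrid testcross with independent assortment gives a 1:1:1:1 ratio.
The 1:1:1:1 ratio has 4 parts, so with N = 2374 the expected counts are:
  axial-flowered inflated-pod: 2374 × 1/4 = 593.5
  axial-flowered constricted-pod: 2374 × 1/4 = 593.5
  terminal-flowered inflated-pod: 2374 × 1/4 = 593.5
  terminal-flowered constricted-pod: 2374 × 1/4 = 593.5
Contribution of axial-flowered inflated-pod: (587 − 593.5)² / 593.5 = 0.0712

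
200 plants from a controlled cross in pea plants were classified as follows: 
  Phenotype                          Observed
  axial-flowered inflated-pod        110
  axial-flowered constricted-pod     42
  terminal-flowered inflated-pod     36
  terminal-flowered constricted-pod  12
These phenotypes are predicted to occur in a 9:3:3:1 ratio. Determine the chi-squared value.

0.676

The 9:3:3:1 ratio has 16 parts, so with N = 200 the expected counts are:
  axial-flowered inflated-pod: 200 × 9/16 = 112.5
  axial-flowered constricted-pod: 200 × 3/16 = 37.5
  terminal-flowered inflated-pod: 200 × 3/16 = 37.5
  terminal-flowered constricted-pod: 200 × 1/16 = 12.5
χ² = Σ (O − E)² / E
  axial-flowered inflated-pod: (110 − 112.5)² / 112.5 = 0.0556
  axial-flowered constricted-pod: (42 − 37.5)² / 37.5 = 0.5400
  terminal-flowered inflated-pod: (36 − 37.5)² / 37.5 = 0.0600
  terminal-flowered constricted-pod: (12 − 12.5)² / 12.5 = 0.0200
χ² = 0.0556 + 0.5400 + 0.0600 + 0.0200 = 0.6756 ≈ 0.676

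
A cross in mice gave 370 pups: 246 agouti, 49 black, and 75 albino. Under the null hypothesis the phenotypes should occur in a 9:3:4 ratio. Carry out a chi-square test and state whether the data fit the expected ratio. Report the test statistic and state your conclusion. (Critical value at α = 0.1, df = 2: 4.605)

Under the 9:3:4 hypothesis (Σ ratio = 16, N = 370):
  agouti: 370 × 9/16 = 208.125
  black: 370 × 3/16 = 69.375
  albino: 370 × 4/16 = 92.5
χ² = Σ (O − E)² / E
  agouti: (246 − 208.125)² / 208.125 = 6.8926
  black: (49 − 69.375)² / 69.375 = 5.9840
  albino: (75 − 92.5)² / 92.5 = 3.3108
χ² = 6.8926 + 5.9840 + 3.3108 = 16.1874 ≈ 16.187
Degrees of freedom = 3 − 1 = 2; critical value at α = 0.1 is 4.605.
Since 16.187 > 4.605, we reject the null hypothesis — the data do not fit the 9:3:4 ratio.

16.187; not consistent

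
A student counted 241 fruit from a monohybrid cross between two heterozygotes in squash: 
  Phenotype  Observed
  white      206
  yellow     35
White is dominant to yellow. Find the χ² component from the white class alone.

3.527

For a monohybrid cross between heterozygotes with complete dominance, the expected phenotypic ratio is 3:1.
The 3:1 ratio has 4 parts, so with N = 241 the expected counts are:
  white: 241 × 3/4 = 180.75
  yellow: 241 × 1/4 = 60.25
Contribution of white: (206 − 180.75)² / 180.75 = 3.5273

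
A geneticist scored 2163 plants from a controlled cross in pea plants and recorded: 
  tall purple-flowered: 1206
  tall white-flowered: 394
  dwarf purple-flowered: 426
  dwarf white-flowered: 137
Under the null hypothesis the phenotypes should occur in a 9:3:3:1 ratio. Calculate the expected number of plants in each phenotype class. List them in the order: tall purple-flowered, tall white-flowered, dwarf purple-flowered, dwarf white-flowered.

1216.6875, 405.5625, 405.5625, 135.1875

Under the 9:3:3:1 hypothesis (Σ ratio = 16, N = 2163):
  tall purple-flowered: 2163 × 9/16 = 1216.6875
  tall white-flowered: 2163 × 3/16 = 405.5625
  dwarf purple-flowered: 2163 × 3/16 = 405.5625
  dwarf white-flowered: 2163 × 1/16 = 135.1875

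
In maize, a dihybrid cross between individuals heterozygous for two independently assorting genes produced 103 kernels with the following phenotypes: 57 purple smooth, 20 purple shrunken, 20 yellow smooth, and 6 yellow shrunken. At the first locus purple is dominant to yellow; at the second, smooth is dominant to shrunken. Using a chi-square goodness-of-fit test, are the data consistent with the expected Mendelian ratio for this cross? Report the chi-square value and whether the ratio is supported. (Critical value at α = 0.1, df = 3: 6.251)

A dihybrid F₂ with independent assortment and complete dominance at both loci gives a 9:3:3:1 phenotypic ratio.
Expected counts for N = 103 under a 9:3:3:1 ratio (total parts = 16):
  purple smooth: 103 × 9/16 = 57.9375
  purple shrunken: 103 × 3/16 = 19.3125
  yellow smooth: 103 × 3/16 = 19.3125
  yellow shrunken: 103 × 1/16 = 6.4375
χ² = Σ (O − E)² / E
  purple smooth: (57 − 57.9375)² / 57.9375 = 0.0152
  purple shrunken: (20 − 19.3125)² / 19.3125 = 0.0245
  yellow smooth: (20 − 19.3125)² / 19.3125 = 0.0245
  yellow shrunken: (6 − 6.4375)² / 6.4375 = 0.0297
χ² = 0.0152 + 0.0245 + 0.0245 + 0.0297 = 0.0939 ≈ 0.094
Degrees of freedom = 4 − 1 = 3; critical value at α = 0.1 is 6.251.
Since 0.094 < 6.251, we fail to reject the null hypothesis — the data are consistent with the 9:3:3:1 ratio.

0.094; consistent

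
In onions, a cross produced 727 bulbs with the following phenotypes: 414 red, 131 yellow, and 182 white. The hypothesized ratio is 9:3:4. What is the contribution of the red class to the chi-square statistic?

0.063

The 9:3:4 ratio has 16 parts, so with N = 727 the expected counts are:
  red: 727 × 9/16 = 408.9375
  yellow: 727 × 3/16 = 136.3125
  white: 727 × 4/16 = 181.75
Contribution of red: (414 − 408.9375)² / 408.9375 = 0.0627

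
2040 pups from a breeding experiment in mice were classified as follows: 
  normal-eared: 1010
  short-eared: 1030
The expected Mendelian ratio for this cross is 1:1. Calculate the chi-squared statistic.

0.196

Total ratio parts = 2. Expected numbers out of 2040:
  normal-eared: 2040 × 1/2 = 1020
  short-eared: 2040 × 1/2 = 1020
χ² = Σ (O − E)² / E
  normal-eared: (1010 − 1020)² / 1020 = 0.0980
  short-eared: (1030 − 1020)² / 1020 = 0.0980
χ² = 0.0980 + 0.0980 = 0.196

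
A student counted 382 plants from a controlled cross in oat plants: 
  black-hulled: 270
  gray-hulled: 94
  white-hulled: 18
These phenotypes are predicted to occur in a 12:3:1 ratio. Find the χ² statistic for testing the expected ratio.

The 12:3:1 ratio has 16 parts, so with N = 382 the expected counts are:
  black-hulled: 382 × 12/16 = 286.5
  gray-hulled: 382 × 3/16 = 71.625
  white-hulled: 382 × 1/16 = 23.875
χ² = Σ (O − E)² / E
  black-hulled: (270 − 286.5)² / 286.5 = 0.9503
  gray-hulled: (94 − 71.625)² / 71.625 = 6.9897
  white-hulled: (18 − 23.875)² / 23.875 = 1.4457
χ² = 0.9503 + 6.9897 + 1.4457 = 9.3857 ≈ 9.386

9.386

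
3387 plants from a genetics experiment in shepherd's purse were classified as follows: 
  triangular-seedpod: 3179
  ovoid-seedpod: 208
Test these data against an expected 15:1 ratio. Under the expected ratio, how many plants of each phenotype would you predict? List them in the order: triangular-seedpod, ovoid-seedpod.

3175.3125, 211.6875

Total ratio parts = 16. Expected numbers out of 3387:
  triangular-seedpod: 3387 × 15/16 = 3175.3125
  ovoid-seedpod: 3387 × 1/16 = 211.6875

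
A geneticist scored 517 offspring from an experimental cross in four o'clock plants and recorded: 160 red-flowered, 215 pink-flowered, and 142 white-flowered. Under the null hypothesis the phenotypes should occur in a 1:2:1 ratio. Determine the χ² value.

Total ratio parts = 4. Expected numbers out of 517:
  red-flowered: 517 × 1/4 = 129.25
  pink-flowered: 517 × 2/4 = 258.5
  white-flowered: 517 × 1/4 = 129.25
χ² = Σ (O − E)² / E
  red-flowered: (160 − 129.25)² / 129.25 = 7.3158
  pink-flowered: (215 − 258.5)² / 258.5 = 7.3201
  white-flowered: (142 − 129.25)² / 129.25 = 1.2577
χ² = 7.3158 + 7.3201 + 1.2577 = 15.8936 ≈ 15.894

15.894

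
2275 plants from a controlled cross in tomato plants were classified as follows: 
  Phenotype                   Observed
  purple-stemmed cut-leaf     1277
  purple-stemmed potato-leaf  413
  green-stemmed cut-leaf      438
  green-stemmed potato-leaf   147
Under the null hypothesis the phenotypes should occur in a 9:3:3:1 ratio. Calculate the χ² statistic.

0.906

Expected counts for N = 2275 under a 9:3:3:1 ratio (total parts = 16):
  purple-stemmed cut-leaf: 2275 × 9/16 = 1279.6875
  purple-stemmed potato-leaf: 2275 × 3/16 = 426.5625
  green-stemmed cut-leaf: 2275 × 3/16 = 426.5625
  green-stemmed potato-leaf: 2275 × 1/16 = 142.1875
χ² = Σ (O − E)² / E
  purple-stemmed cut-leaf: (1277 − 1279.6875)² / 1279.6875 = 0.0056
  purple-stemmed potato-leaf: (413 − 426.5625)² / 426.5625 = 0.4312
  green-stemmed cut-leaf: (438 − 426.5625)² / 426.5625 = 0.3067
  green-stemmed potato-leaf: (147 − 142.1875)² / 142.1875 = 0.1629
χ² = 0.0056 + 0.4312 + 0.3067 + 0.1629 = 0.9064 ≈ 0.906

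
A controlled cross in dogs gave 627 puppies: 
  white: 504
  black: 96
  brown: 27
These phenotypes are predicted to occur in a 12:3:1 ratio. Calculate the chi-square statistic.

The 12:3:1 ratio has 16 parts, so with N = 627 the expected counts are:
  white: 627 × 12/16 = 470.25
  black: 627 × 3/16 = 117.5625
  brown: 627 × 1/16 = 39.1875
χ² = Σ (O − E)² / E
  white: (504 − 470.25)² / 470.25 = 2.4222
  black: (96 − 117.5625)² / 117.5625 = 3.9548
  brown: (27 − 39.1875)² / 39.1875 = 3.7904
χ² = 2.4222 + 3.9548 + 3.7904 = 10.1674 ≈ 10.167

10.167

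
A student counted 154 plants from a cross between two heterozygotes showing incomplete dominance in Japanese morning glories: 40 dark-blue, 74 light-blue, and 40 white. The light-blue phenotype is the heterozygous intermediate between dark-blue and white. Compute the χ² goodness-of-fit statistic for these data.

0.234

With incomplete dominance, a heterozygote × heterozygote cross gives a 1:2:1 phenotypic ratio.
Total ratio parts = 4. Expected numbers out of 154:
  dark-blue: 154 × 1/4 = 38.5
  light-blue: 154 × 2/4 = 77
  white: 154 × 1/4 = 38.5
χ² = Σ (O − E)² / E
  dark-blue: (40 − 38.5)² / 38.5 = 0.0584
  light-blue: (74 − 77)² / 77 = 0.1169
  white: (40 − 38.5)² / 38.5 = 0.0584
χ² = 0.0584 + 0.1169 + 0.0584 = 0.2337 ≈ 0.234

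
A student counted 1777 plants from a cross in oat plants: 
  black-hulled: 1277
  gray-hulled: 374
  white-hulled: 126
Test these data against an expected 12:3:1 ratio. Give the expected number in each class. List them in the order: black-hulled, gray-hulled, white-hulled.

1332.75, 333.1875, 111.0625

Total ratio parts = 16. Expected numbers out of 1777:
  black-hulled: 1777 × 12/16 = 1332.75
  gray-hulled: 1777 × 3/16 = 333.1875
  white-hulled: 1777 × 1/16 = 111.0625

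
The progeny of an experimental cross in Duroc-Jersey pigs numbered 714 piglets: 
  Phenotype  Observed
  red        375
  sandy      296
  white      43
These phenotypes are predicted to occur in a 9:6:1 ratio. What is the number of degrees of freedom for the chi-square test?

A goodness-of-fit test with 3 phenotype classes has df = 3 − 1 = 2.

2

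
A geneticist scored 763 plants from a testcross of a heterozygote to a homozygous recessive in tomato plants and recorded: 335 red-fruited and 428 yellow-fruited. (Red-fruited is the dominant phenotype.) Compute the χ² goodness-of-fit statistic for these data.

A testcross of a heterozygote (Aa × aa) gives a 1:1 phenotypic ratio.
Under the 1:1 hypothesis (Σ ratio = 2, N = 763):
  red-fruited: 763 × 1/2 = 381.5
  yellow-fruited: 763 × 1/2 = 381.5
χ² = Σ (O − E)² / E
  red-fruited: (335 − 381.5)² / 381.5 = 5.6678
  yellow-fruited: (428 − 381.5)² / 381.5 = 5.6678
χ² = 5.6678 + 5.6678 = 11.3356 ≈ 11.336

11.336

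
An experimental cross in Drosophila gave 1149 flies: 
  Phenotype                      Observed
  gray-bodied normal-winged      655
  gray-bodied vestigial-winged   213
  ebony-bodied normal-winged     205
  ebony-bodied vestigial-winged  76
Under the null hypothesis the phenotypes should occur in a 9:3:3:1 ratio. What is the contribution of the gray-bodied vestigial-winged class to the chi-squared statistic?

0.028

Expected counts for N = 1149 under a 9:3:3:1 ratio (total parts = 16):
  gray-bodied normal-winged: 1149 × 9/16 = 646.3125
  gray-bodied vestigial-winged: 1149 × 3/16 = 215.4375
  ebony-bodied normal-winged: 1149 × 3/16 = 215.4375
  ebony-bodied vestigial-winged: 1149 × 1/16 = 71.8125
Contribution of gray-bodied vestigial-winged: (213 − 215.4375)² / 215.4375 = 0.0276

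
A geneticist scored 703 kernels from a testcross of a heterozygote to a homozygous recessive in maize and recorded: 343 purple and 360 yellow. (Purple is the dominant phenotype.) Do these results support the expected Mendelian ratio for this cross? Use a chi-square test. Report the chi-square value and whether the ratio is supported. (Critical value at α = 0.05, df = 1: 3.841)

0.411; consistent

A testcross of a heterozygote (Aa × aa) gives a 1:1 phenotypic ratio.
Expected counts for N = 703 under a 1:1 ratio (total parts = 2):
  purple: 703 × 1/2 = 351.5
  yellow: 703 × 1/2 = 351.5
χ² = Σ (O − E)² / E
  purple: (343 − 351.5)² / 351.5 = 0.2055
  yellow: (360 − 351.5)² / 351.5 = 0.2055
χ² = 0.2055 + 0.2055 = 0.411
Degrees of freedom = 2 − 1 = 1; critical value at α = 0.05 is 3.841.
Since 0.411 < 3.841, we fail to reject the null hypothesis — the data are consistent with the 1:1 ratio.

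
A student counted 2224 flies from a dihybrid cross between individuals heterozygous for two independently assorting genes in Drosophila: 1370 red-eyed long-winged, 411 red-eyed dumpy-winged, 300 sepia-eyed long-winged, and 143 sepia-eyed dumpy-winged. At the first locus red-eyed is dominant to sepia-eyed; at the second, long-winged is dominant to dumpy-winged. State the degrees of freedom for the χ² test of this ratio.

3

A dihybrid F₂ with independent assortment and complete dominance at both loci gives a 9:3:3:1 phenotypic ratio.
A goodness-of-fit test with 4 phenotype classes has df = 4 − 1 = 3.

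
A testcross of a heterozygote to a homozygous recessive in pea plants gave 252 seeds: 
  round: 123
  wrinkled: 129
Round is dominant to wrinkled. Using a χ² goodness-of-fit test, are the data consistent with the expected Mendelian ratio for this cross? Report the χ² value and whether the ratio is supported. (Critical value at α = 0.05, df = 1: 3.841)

0.143; consistent

A testcross of a heterozygote (Aa × aa) gives a 1:1 phenotypic ratio.
Under the 1:1 hypothesis (Σ ratio = 2, N = 252):
  round: 252 × 1/2 = 126
  wrinkled: 252 × 1/2 = 126
χ² = Σ (O − E)² / E
  round: (123 − 126)² / 126 = 0.0714
  wrinkled: (129 − 126)² / 126 = 0.0714
χ² = 0.0714 + 0.0714 = 0.1428 ≈ 0.143
Degrees of freedom = 2 − 1 = 1; critical value at α = 0.05 is 3.841.
Since 0.143 < 3.841, we fail to reject the null hypothesis — the data are consistent with the 1:1 ratio.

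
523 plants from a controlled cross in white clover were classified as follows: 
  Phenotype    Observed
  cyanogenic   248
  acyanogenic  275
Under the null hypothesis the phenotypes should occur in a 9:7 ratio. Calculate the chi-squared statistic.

Total ratio parts = 16. Expected numbers out of 523:
  cyanogenic: 523 × 9/16 = 294.1875
  acyanogenic: 523 × 7/16 = 228.8125
χ² = Σ (O − E)² / E
  cyanogenic: (248 − 294.1875)² / 294.1875 = 7.2514
  acyanogenic: (275 − 228.8125)² / 228.8125 = 9.3233
χ² = 7.2514 + 9.3233 = 16.5747 ≈ 16.575

16.575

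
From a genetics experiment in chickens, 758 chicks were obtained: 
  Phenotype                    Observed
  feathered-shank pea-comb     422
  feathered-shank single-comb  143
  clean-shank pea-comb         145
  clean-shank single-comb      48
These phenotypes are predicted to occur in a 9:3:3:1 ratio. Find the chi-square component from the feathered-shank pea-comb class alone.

Total ratio parts = 16. Expected numbers out of 758:
  feathered-shank pea-comb: 758 × 9/16 = 426.375
  feathered-shank single-comb: 758 × 3/16 = 142.125
  clean-shank pea-comb: 758 × 3/16 = 142.125
  clean-shank single-comb: 758 × 1/16 = 47.375
Contribution of feathered-shank pea-comb: (422 − 426.375)² / 426.375 = 0.0449

0.045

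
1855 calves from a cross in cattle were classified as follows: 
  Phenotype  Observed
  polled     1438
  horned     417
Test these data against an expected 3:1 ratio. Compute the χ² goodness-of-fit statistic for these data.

6.284

Total ratio parts = 4. Expected numbers out of 1855:
  polled: 1855 × 3/4 = 1391.25
  horned: 1855 × 1/4 = 463.75
χ² = Σ (O − E)² / E
  polled: (1438 − 1391.25)² / 1391.25 = 1.5709
  horned: (417 − 463.75)² / 463.75 = 4.7128
χ² = 1.5709 + 4.7128 = 6.2837 ≈ 6.284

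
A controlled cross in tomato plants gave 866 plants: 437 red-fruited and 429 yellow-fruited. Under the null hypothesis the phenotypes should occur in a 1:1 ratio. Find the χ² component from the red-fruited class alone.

The 1:1 ratio has 2 parts, so with N = 866 the expected counts are:
  red-fruited: 866 × 1/2 = 433
  yellow-fruited: 866 × 1/2 = 433
Contribution of red-fruited: (437 − 433)² / 433 = 0.0370

0.037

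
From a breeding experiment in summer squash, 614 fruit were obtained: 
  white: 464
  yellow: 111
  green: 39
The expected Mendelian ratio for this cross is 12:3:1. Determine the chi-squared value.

0.185

Under the 12:3:1 hypothesis (Σ ratio = 16, N = 614):
  white: 614 × 12/16 = 460.5
  yellow: 614 × 3/16 = 115.125
  green: 614 × 1/16 = 38.375
χ² = Σ (O − E)² / E
  white: (464 − 460.5)² / 460.5 = 0.0266
  yellow: (111 − 115.125)² / 115.125 = 0.1478
  green: (39 − 38.375)² / 38.375 = 0.0102
χ² = 0.0266 + 0.1478 + 0.0102 = 0.1846 ≈ 0.185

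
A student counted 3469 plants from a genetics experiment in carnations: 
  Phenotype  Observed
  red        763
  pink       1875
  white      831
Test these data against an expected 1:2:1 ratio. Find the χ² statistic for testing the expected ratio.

Under the 1:2:1 hypothesis (Σ ratio = 4, N = 3469):
  red: 3469 × 1/4 = 867.25
  pink: 3469 × 2/4 = 1734.5
  white: 3469 × 1/4 = 867.25
χ² = Σ (O − E)² / E
  red: (763 − 867.25)² / 867.25 = 12.5316
  pink: (1875 − 1734.5)² / 1734.5 = 11.3809
  white: (831 − 867.25)² / 867.25 = 1.5152
χ² = 12.5316 + 11.3809 + 1.5152 = 25.4277 ≈ 25.428

25.428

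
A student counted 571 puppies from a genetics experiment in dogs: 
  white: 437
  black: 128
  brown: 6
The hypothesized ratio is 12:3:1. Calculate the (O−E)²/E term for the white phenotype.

0.179

Total ratio parts = 16. Expected numbers out of 571:
  white: 571 × 12/16 = 428.25
  black: 571 × 3/16 = 107.0625
  brown: 571 × 1/16 = 35.6875
Contribution of white: (437 − 428.25)² / 428.25 = 0.1788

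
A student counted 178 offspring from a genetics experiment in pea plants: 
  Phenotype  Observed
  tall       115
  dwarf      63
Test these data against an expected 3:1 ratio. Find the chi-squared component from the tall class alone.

2.564

Expected counts for N = 178 under a 3:1 ratio (total parts = 4):
  tall: 178 × 3/4 = 133.5
  dwarf: 178 × 1/4 = 44.5
Contribution of tall: (115 − 133.5)² / 133.5 = 2.5637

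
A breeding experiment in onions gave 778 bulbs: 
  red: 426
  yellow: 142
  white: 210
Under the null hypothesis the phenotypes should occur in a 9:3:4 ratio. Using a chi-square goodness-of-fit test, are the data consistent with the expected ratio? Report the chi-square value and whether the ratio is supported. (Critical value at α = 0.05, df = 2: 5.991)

Under the 9:3:4 hypothesis (Σ ratio = 16, N = 778):
  red: 778 × 9/16 = 437.625
  yellow: 778 × 3/16 = 145.875
  white: 778 × 4/16 = 194.5
χ² = Σ (O − E)² / E
  red: (426 − 437.625)² / 437.625 = 0.3088
  yellow: (142 − 145.875)² / 145.875 = 0.1029
  white: (210 − 194.5)² / 194.5 = 1.2352
χ² = 0.3088 + 0.1029 + 1.2352 = 1.6469 ≈ 1.647
Degrees of freedom = 3 − 1 = 2; critical value at α = 0.05 is 5.991.
Since 1.647 < 5.991, we fail to reject the null hypothesis — the data are consistent with the 9:3:4 ratio.

1.647; consistent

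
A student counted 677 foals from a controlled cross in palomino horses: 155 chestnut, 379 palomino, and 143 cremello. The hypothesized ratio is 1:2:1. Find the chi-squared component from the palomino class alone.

4.846

The 1:2:1 ratio has 4 parts, so with N = 677 the expected counts are:
  chestnut: 677 × 1/4 = 169.25
  palomino: 677 × 2/4 = 338.5
  cremello: 677 × 1/4 = 169.25
Contribution of palomino: (379 − 338.5)² / 338.5 = 4.8456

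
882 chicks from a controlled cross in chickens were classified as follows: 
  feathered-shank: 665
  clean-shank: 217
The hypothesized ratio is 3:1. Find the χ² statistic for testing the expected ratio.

0.074

Total ratio parts = 4. Expected numbers out of 882:
  feathered-shank: 882 × 3/4 = 661.5
  clean-shank: 882 × 1/4 = 220.5
χ² = Σ (O − E)² / E
  feathered-shank: (665 − 661.5)² / 661.5 = 0.0185
  clean-shank: (217 − 220.5)² / 220.5 = 0.0556
χ² = 0.0185 + 0.0556 = 0.0741 ≈ 0.074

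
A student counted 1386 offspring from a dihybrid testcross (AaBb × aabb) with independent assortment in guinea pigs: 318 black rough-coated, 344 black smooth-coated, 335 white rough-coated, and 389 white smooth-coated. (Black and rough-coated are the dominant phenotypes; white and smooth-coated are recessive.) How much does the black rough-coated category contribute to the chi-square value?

A dihybrid testcross with independent assortment gives a 1:1:1:1 ratio.
Total ratio parts = 4. Expected numbers out of 1386:
  black rough-coated: 1386 × 1/4 = 346.5
  black smooth-coated: 1386 × 1/4 = 346.5
  white rough-coated: 1386 × 1/4 = 346.5
  white smooth-coated: 1386 × 1/4 = 346.5
Contribution of black rough-coated: (318 − 346.5)² / 346.5 = 2.3442

2.344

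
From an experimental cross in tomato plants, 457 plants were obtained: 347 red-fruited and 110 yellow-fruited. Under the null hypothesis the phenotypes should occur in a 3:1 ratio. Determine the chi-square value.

0.211

The 3:1 ratio has 4 parts, so with N = 457 the expected counts are:
  red-fruited: 457 × 3/4 = 342.75
  yellow-fruited: 457 × 1/4 = 114.25
χ² = Σ (O − E)² / E
  red-fruited: (347 − 342.75)² / 342.75 = 0.0527
  yellow-fruited: (110 − 114.25)² / 114.25 = 0.1581
χ² = 0.0527 + 0.1581 = 0.2108 ≈ 0.211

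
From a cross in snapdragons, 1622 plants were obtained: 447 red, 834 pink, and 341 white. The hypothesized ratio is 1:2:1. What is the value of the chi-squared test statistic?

Expected counts for N = 1622 under a 1:2:1 ratio (total parts = 4):
  red: 1622 × 1/4 = 405.5
  pink: 1622 × 2/4 = 811
  white: 1622 × 1/4 = 405.5
χ² = Σ (O − E)² / E
  red: (447 − 405.5)² / 405.5 = 4.2472
  pink: (834 − 811)² / 811 = 0.6523
  white: (341 − 405.5)² / 405.5 = 10.2596
χ² = 4.2472 + 0.6523 + 10.2596 = 15.1591 ≈ 15.159

15.159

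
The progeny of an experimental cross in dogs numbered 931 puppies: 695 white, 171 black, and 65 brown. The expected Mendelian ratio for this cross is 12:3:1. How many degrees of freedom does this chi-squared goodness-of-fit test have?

2

A goodness-of-fit test with 3 phenotype classes has df = 3 − 1 = 2.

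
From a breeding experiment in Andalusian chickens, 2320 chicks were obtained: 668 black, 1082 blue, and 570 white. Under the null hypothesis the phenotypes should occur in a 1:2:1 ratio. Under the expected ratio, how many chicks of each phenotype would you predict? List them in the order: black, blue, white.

The 1:2:1 ratio has 4 parts, so with N = 2320 the expected counts are:
  black: 2320 × 1/4 = 580
  blue: 2320 × 2/4 = 1160
  white: 2320 × 1/4 = 580

580, 1160, 580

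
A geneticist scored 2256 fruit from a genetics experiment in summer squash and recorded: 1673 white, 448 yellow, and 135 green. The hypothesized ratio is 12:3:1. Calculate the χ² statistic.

1.946

Under the 12:3:1 hypothesis (Σ ratio = 16, N = 2256):
  white: 2256 × 12/16 = 1692
  yellow: 2256 × 3/16 = 423
  green: 2256 × 1/16 = 141
χ² = Σ (O − E)² / E
  white: (1673 − 1692)² / 1692 = 0.2134
  yellow: (448 − 423)² / 423 = 1.4775
  green: (135 − 141)² / 141 = 0.2553
χ² = 0.2134 + 1.4775 + 0.2553 = 1.9462 ≈ 1.946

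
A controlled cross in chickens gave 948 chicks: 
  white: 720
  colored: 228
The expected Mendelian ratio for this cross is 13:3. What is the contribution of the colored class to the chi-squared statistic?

Expected counts for N = 948 under a 13:3 ratio (total parts = 16):
  white: 948 × 13/16 = 770.25
  colored: 948 × 3/16 = 177.75
Contribution of colored: (228 − 177.75)² / 177.75 = 14.2057

14.206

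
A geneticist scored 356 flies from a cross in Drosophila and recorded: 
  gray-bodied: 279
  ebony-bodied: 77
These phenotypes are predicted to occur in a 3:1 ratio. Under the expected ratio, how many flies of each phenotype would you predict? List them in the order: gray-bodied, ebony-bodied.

Under the 3:1 hypothesis (Σ ratio = 4, N = 356):
  gray-bodied: 356 × 3/4 = 267
  ebony-bodied: 356 × 1/4 = 89

267, 89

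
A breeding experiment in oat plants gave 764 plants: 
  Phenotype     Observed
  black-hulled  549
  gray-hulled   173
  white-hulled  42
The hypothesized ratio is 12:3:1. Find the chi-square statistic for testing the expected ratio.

7.876

Total ratio parts = 16. Expected numbers out of 764:
  black-hulled: 764 × 12/16 = 573
  gray-hulled: 764 × 3/16 = 143.25
  white-hulled: 764 × 1/16 = 47.75
χ² = Σ (O − E)² / E
  black-hulled: (549 − 573)² / 573 = 1.0052
  gray-hulled: (173 − 143.25)² / 143.25 = 6.1784
  white-hulled: (42 − 47.75)² / 47.75 = 0.6924
χ² = 1.0052 + 6.1784 + 0.6924 = 7.876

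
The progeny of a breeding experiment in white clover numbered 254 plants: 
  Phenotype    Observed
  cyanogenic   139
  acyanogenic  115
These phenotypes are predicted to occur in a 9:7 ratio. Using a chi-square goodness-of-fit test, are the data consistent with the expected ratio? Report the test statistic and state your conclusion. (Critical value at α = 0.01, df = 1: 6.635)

The 9:7 ratio has 16 parts, so with N = 254 the expected counts are:
  cyanogenic: 254 × 9/16 = 142.875
  acyanogenic: 254 × 7/16 = 111.125
χ² = Σ (O − E)² / E
  cyanogenic: (139 − 142.875)² / 142.875 = 0.1051
  acyanogenic: (115 − 111.125)² / 111.125 = 0.1351
χ² = 0.1051 + 0.1351 = 0.2402 ≈ 0.240
Degrees of freedom = 2 − 1 = 1; critical value at α = 0.01 is 6.635.
Since 0.240 < 6.635, we fail to reject the null hypothesis — the data are consistent with the 9:7 ratio.

0.240; consistent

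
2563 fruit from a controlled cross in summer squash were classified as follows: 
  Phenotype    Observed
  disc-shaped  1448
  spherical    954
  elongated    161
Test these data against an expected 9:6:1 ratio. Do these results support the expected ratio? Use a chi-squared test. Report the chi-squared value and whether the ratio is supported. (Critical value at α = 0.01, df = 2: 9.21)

0.085; consistent

Total ratio parts = 16. Expected numbers out of 2563:
  disc-shaped: 2563 × 9/16 = 1441.6875
  spherical: 2563 × 6/16 = 961.125
  elongated: 2563 × 1/16 = 160.1875
χ² = Σ (O − E)² / E
  disc-shaped: (1448 − 1441.6875)² / 1441.6875 = 0.0276
  spherical: (954 − 961.125)² / 961.125 = 0.0528
  elongated: (161 − 160.1875)² / 160.1875 = 0.0041
χ² = 0.0276 + 0.0528 + 0.0041 = 0.0845 ≈ 0.085
Degrees of freedom = 3 − 1 = 2; critical value at α = 0.01 is 9.21.
Since 0.085 < 9.21, we fail to reject the null hypothesis — the data are consistent with the 9:6:1 ratio.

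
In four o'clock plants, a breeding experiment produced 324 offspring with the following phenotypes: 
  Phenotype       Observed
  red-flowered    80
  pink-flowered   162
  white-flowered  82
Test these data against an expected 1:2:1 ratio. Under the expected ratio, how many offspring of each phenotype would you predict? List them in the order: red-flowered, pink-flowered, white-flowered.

The 1:2:1 ratio has 4 parts, so with N = 324 the expected counts are:
  red-flowered: 324 × 1/4 = 81
  pink-flowered: 324 × 2/4 = 162
  white-flowered: 324 × 1/4 = 81

81, 162, 81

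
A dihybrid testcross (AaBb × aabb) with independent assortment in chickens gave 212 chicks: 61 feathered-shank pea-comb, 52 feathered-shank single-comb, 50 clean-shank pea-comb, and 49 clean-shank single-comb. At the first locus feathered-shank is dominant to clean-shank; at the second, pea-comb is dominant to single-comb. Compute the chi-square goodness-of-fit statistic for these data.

1.698

A dihybrid testcross with independent assortment gives a 1:1:1:1 ratio.
Expected counts for N = 212 under a 1:1:1:1 ratio (total parts = 4):
  feathered-shank pea-comb: 212 × 1/4 = 53
  feathered-shank single-comb: 212 × 1/4 = 53
  clean-shank pea-comb: 212 × 1/4 = 53
  clean-shank single-comb: 212 × 1/4 = 53
χ² = Σ (O − E)² / E
  feathered-shank pea-comb: (61 − 53)² / 53 = 1.2075
  feathered-shank single-comb: (52 − 53)² / 53 = 0.0189
  clean-shank pea-comb: (50 − 53)² / 53 = 0.1698
  clean-shank single-comb: (49 − 53)² / 53 = 0.3019
χ² = 1.2075 + 0.0189 + 0.1698 + 0.3019 = 1.6981 ≈ 1.698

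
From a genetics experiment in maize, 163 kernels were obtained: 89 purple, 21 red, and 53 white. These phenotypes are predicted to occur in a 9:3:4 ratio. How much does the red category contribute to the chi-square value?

Expected counts for N = 163 under a 9:3:4 ratio (total parts = 16):
  purple: 163 × 9/16 = 91.6875
  red: 163 × 3/16 = 30.5625
  white: 163 × 4/16 = 40.75
Contribution of red: (21 − 30.5625)² / 30.5625 = 2.9919

2.992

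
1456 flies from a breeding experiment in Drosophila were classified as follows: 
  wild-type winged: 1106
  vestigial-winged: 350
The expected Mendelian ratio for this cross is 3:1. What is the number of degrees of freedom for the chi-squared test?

1

A goodness-of-fit test with 2 phenotype classes has df = 2 − 1 = 1.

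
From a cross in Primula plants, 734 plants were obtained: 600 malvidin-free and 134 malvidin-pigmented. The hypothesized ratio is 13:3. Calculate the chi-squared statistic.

The 13:3 ratio has 16 parts, so with N = 734 the expected counts are:
  malvidin-free: 734 × 13/16 = 596.375
  malvidin-pigmented: 734 × 3/16 = 137.625
χ² = Σ (O − E)² / E
  malvidin-free: (600 − 596.375)² / 596.375 = 0.0220
  malvidin-pigmented: (134 − 137.625)² / 137.625 = 0.0955
χ² = 0.0220 + 0.0955 = 0.1175 ≈ 0.118

0.118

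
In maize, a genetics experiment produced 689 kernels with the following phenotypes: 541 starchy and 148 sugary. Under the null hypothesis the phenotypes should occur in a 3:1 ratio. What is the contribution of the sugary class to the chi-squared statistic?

Under the 3:1 hypothesis (Σ ratio = 4, N = 689):
  starchy: 689 × 3/4 = 516.75
  sugary: 689 × 1/4 = 172.25
Contribution of sugary: (148 − 172.25)² / 172.25 = 3.4140

3.414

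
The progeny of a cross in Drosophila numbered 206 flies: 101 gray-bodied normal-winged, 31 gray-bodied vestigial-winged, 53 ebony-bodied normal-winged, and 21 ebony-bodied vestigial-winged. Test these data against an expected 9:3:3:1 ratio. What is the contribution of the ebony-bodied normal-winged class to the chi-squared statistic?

5.350

Under the 9:3:3:1 hypothesis (Σ ratio = 16, N = 206):
  gray-bodied normal-winged: 206 × 9/16 = 115.875
  gray-bodied vestigial-winged: 206 × 3/16 = 38.625
  ebony-bodied normal-winged: 206 × 3/16 = 38.625
  ebony-bodied vestigial-winged: 206 × 1/16 = 12.875
Contribution of ebony-bodied normal-winged: (53 − 38.625)² / 38.625 = 5.3499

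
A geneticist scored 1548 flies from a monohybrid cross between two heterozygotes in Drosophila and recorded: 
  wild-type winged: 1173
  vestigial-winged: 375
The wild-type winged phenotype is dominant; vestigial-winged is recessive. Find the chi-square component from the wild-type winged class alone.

0.124

For a monohybrid cross between heterozygotes with complete dominance, the expected phenotypic ratio is 3:1.
The 3:1 ratio has 4 parts, so with N = 1548 the expected counts are:
  wild-type winged: 1548 × 3/4 = 1161
  vestigial-winged: 1548 × 1/4 = 387
Contribution of wild-type winged: (1173 − 1161)² / 1161 = 0.1240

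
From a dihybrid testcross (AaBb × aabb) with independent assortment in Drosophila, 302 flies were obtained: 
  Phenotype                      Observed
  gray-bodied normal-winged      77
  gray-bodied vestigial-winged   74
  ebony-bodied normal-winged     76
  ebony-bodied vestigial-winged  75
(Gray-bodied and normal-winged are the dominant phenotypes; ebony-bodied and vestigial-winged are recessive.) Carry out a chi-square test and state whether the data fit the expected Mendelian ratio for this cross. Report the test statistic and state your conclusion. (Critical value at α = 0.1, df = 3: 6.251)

A dihybrid testcross with independent assortment gives a 1:1:1:1 ratio.
Expected counts for N = 302 under a 1:1:1:1 ratio (total parts = 4):
  gray-bodied normal-winged: 302 × 1/4 = 75.5
  gray-bodied vestigial-winged: 302 × 1/4 = 75.5
  ebony-bodied normal-winged: 302 × 1/4 = 75.5
  ebony-bodied vestigial-winged: 302 × 1/4 = 75.5
χ² = Σ (O − E)² / E
  gray-bodied normal-winged: (77 − 75.5)² / 75.5 = 0.0298
  gray-bodied vestigial-winged: (74 − 75.5)² / 75.5 = 0.0298
  ebony-bodied normal-winged: (76 − 75.5)² / 75.5 = 0.0033
  ebony-bodied vestigial-winged: (75 − 75.5)² / 75.5 = 0.0033
χ² = 0.0298 + 0.0298 + 0.0033 + 0.0033 = 0.0662 ≈ 0.066
Degrees of freedom = 4 − 1 = 3; critical value at α = 0.1 is 6.251.
Since 0.066 < 6.251, we fail to reject the null hypothesis — the data are consistent with the 1:1:1:1 ratio.

0.066; consistent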